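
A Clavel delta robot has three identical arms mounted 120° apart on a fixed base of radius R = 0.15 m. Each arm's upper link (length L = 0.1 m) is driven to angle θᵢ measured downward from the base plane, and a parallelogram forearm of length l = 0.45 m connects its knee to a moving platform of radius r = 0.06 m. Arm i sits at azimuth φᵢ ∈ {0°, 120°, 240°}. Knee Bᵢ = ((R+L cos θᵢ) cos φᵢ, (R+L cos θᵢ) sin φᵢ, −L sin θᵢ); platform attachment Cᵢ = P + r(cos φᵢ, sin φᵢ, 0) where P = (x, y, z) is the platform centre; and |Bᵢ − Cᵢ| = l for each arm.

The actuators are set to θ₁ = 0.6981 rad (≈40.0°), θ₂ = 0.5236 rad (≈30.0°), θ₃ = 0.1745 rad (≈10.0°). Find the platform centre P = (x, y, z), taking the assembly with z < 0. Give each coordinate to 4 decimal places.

φ1=0.0°: virtual centre (0.1666, 0.0000, -0.0643), radius l
S2 = (0.1766·cos120.0°, 0.1766·sin120.0°, -0.0500) = (-0.0883, 0.1529, -0.0500)
φ3=240.0°: virtual centre (-0.0942, -0.1632, -0.0174), radius l
|S₂|²−|S₁|² = 0.0018;  |S₃|²−|S₁|² = 0.0039
[-0.5098 0.3059 0.0286]·P = 0.0018;  [-0.5217 -0.3265 0.0938]·P = 0.0039
Cramer: x(z) = -0.0055+0.1166z;  y(z) = -0.0033+0.1010z
quadratic in z: (1.0238)z²+(0.0877)z+(-0.1687)=0, √Δ=0.8359 → z ∈ {-0.4511, 0.3654}; z = -0.4511 (taking z<0)
x = -0.0581, y = -0.0489

(-0.0581, -0.0489, -0.4511)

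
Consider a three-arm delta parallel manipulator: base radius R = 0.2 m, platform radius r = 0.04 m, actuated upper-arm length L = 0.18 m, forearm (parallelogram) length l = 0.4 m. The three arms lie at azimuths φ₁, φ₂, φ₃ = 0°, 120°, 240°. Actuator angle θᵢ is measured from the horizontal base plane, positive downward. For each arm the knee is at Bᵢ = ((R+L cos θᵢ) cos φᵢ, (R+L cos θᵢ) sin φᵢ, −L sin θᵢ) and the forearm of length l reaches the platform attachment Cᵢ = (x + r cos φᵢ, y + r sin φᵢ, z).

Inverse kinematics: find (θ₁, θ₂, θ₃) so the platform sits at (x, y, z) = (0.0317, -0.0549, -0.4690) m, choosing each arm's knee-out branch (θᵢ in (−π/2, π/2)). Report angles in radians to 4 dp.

θ₁ = 0.9601, θ₂ = 1.3089, θ₃ = 0.9601

φ1=0.0° → target in arm frame (0.0317, -0.0549)
  e−x'=0.1283;  (l²−L²−(e−x')²−y'²−z²)/2L = -0.3107
  γ=atan2(-0.4690,0.1283)=-1.3038;  ψ=arccos(-0.6389)=2.2639;  θ1=γ+ψ≈0.9601
arm 2 (φ=120.0°): x'=-0.0634, y'=0.0000
  A cos θ + B sin θ = C:  0.2234·cos θ + -0.4690·sin θ = -0.3952
  γ=atan2(-0.4690,0.2234)=-1.1263;  ψ=arccos(-0.7607)=2.4352;  θ2=γ+ψ≈1.3089
rotate P by −φ3: (0.0317, 0.0549, -0.4690)
  e−x'=0.1283;  (l²−L²−(e−x')²−y'²−z²)/2L = -0.3107
  √(A²+B²)=0.4862;  θ3 = -1.3038+2.2639 ≈ 0.9601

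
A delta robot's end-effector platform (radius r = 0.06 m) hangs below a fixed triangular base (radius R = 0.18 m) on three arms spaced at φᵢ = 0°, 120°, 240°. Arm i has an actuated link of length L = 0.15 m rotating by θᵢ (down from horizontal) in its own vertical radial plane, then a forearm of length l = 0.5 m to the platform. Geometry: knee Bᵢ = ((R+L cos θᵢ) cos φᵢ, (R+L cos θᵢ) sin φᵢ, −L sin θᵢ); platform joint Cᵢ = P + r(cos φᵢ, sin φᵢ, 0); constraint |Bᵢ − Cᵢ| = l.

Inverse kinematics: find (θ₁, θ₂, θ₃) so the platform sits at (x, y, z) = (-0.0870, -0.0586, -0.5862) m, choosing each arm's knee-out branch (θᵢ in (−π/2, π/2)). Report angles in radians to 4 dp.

θ₁ = 1.3964, θ₂ = 1.1347, θ₃ = 0.7856

φ1=0.0° → target in arm frame (-0.0870, -0.0586)
  A=0.2070, B=-0.5862, C=(l²−L²−A²−y'²−z²)/(2L)=-0.5414
  γ=atan2(-0.5862,0.2070)=-1.2313;  ψ=arccos(-0.8708)=2.6277;  θ1=γ+ψ≈1.3964
rotate P by −φ2: (-0.0072, 0.1046, -0.5862)
  A cos θ + B sin θ = C:  0.1272·cos θ + -0.5862·sin θ = -0.4776
  θ2 = atan2(B,A) + arccos(C/0.5999) = 1.1347
φ3=240.0° → target in arm frame (0.0942, -0.0460)
  A cos θ + B sin θ = C:  0.0258·cos θ + -0.5862·sin θ = -0.3964
  θ3 = atan2(B,A) + arccos(C/0.5868) = 0.7856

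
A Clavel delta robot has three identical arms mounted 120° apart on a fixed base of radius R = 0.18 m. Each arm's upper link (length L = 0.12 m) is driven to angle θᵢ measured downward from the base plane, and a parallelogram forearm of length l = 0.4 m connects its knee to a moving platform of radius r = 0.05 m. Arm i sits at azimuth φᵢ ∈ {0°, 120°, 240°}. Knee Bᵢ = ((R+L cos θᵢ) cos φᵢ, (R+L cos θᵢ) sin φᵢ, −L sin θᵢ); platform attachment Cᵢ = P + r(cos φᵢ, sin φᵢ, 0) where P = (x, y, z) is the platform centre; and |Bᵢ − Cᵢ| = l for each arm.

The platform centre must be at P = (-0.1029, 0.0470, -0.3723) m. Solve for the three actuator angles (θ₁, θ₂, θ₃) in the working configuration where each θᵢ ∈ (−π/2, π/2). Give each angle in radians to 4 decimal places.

rotate P by −φ1: (-0.1029, 0.0470, -0.3723)
  A cos θ + B sin θ = C:  0.2329·cos θ + -0.3723·sin θ = -0.2061
  θ1 = atan2(B,A) + arccos(C/0.4391) = 1.0475
arm 2 (φ=120.0°): x'=0.0922, y'=0.0656
  A=0.0378, B=-0.3723, C=(l²−L²−A²−y'²−z²)/(2L)=0.0052
  γ=atan2(-0.3723,0.0378)=-1.4695;  ψ=arccos(0.0140)=1.5568;  θ2=γ+ψ≈0.0873
arm 3 (φ=240.0°): x'=0.0107, y'=-0.1126
  e−x'=0.1193;  (l²−L²−(e−x')²−y'²−z²)/2L = -0.0830
  √(A²+B²)=0.3909;  θ3 = -1.2608+1.7846 ≈ 0.5238

θ₁ = 1.0475, θ₂ = 0.0873, θ₃ = 0.5238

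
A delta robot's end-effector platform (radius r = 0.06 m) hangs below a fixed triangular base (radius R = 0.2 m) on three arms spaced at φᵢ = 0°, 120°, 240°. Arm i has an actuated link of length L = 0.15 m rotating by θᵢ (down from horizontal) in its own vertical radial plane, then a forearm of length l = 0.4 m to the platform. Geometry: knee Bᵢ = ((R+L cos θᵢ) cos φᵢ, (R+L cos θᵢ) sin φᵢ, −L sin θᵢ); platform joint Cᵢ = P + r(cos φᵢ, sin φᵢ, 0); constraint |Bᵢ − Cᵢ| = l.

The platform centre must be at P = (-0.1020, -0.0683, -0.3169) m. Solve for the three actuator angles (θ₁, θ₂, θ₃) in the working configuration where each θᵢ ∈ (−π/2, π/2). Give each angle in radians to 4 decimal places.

φ1=0.0° → target in arm frame (-0.1020, -0.0683)
  A=0.2420, B=-0.3169, C=(l²−L²−A²−y'²−z²)/(2L)=-0.0872
  γ=atan2(-0.3169,0.2420)=-0.9186;  ψ=arccos(-0.2186)=1.7912;  θ1=γ+ψ≈0.8726
arm 2 (φ=120.0°): x'=-0.0081, y'=0.1225
  A=0.1481, B=-0.3169, C=(l²−L²−A²−y'²−z²)/(2L)=0.0004
  θ2 = atan2(B,A) + arccos(C/0.3498) = 0.4361
φ3=240.0° → target in arm frame (0.1101, -0.0542)
  A=0.0299, B=-0.3169, C=(l²−L²−A²−y'²−z²)/(2L)=0.1108
  θ3 = atan2(B,A) + arccos(C/0.3183) = -0.2617

θ₁ = 0.8726, θ₂ = 0.4361, θ₃ = -0.2617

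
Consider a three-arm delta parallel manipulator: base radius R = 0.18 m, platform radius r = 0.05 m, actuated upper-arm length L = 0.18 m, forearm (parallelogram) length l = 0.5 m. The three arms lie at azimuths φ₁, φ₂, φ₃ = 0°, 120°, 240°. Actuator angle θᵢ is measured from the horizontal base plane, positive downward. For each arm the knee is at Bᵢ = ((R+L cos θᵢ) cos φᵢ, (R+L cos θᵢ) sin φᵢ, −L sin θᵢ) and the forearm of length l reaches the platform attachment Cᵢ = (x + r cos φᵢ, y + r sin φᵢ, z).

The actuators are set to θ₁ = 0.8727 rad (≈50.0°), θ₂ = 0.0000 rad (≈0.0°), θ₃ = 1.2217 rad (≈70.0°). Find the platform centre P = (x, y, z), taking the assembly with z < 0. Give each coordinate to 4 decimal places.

arm 1 at φ=0.0°: (R−r)+L cos θ1 = 0.2457;  O1 = (0.2457, 0.0000, -0.1379)
O2 = (0.3100·cos120.0°, 0.3100·sin120.0°, 0.0000) = (-0.1550, 0.2685, 0.0000)
O3 = (0.1916·cos240.0°, 0.1916·sin240.0°, -0.1691) = (-0.0958, -0.1659, -0.1691)
eliminate P² terms by subtracting sphere 1 from 2 and 3
[-0.8014 0.5369 0.2758]·P = 0.0167;  [-0.6830 -0.3318 -0.0625]·P = -0.0141
Cramer: x(z) = 0.0032+0.0916z;  y(z) = 0.0359-0.3769z
quadratic in z: (1.1505)z²+(0.2043)z+(-0.1709)=0, √Δ=0.9100 → z ∈ {-0.4843, 0.3067}; z = -0.4843 (taking z<0)
x = -0.0412, y = 0.2184

(-0.0412, 0.2184, -0.4843)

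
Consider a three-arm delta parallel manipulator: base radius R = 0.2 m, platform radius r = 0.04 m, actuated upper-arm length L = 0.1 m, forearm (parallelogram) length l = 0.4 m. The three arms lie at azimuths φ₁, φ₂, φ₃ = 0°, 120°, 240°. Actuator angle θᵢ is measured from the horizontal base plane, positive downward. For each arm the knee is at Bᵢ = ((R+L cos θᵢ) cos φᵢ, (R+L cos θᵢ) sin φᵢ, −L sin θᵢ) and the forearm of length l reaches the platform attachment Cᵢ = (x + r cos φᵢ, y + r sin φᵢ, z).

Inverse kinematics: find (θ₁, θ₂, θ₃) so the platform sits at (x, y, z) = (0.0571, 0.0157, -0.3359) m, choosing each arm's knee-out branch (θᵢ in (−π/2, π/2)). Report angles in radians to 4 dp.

rotate P by −φ1: (0.0571, 0.0157, -0.3359)
  e−x'=0.1029;  (l²−L²−(e−x')²−y'²−z²)/2L = 0.1317
  θ1 = atan2(B,A) + arccos(C/0.3513) = -0.0870
arm 2 (φ=120.0°): x'=-0.0150, y'=-0.0573
  A cos θ + B sin θ = C:  0.1750·cos θ + -0.3359·sin θ = 0.0164
  θ2 = atan2(B,A) + arccos(C/0.3787) = 0.4369
φ3=240.0° → target in arm frame (-0.0421, 0.0416)
  A=0.2021, B=-0.3359, C=(l²−L²−A²−y'²−z²)/(2L)=-0.0271
  γ=atan2(-0.3359,0.2021)=-1.0291;  ψ=arccos(-0.0692)=1.6400;  θ3=γ+ψ≈0.6110

θ₁ = -0.0870, θ₂ = 0.4369, θ₃ = 0.6110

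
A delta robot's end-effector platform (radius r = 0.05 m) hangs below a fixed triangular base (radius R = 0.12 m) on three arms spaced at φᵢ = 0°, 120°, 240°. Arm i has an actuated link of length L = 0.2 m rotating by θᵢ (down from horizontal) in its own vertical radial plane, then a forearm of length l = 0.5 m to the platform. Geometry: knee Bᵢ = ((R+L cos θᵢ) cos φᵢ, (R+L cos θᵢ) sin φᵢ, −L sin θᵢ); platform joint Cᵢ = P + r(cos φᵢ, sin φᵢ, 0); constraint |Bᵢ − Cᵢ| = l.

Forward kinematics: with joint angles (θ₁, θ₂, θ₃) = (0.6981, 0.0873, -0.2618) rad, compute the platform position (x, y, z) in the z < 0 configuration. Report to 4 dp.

S1 = (0.2232·cos0.0°, 0.2232·sin0.0°, -0.1286) = (0.2232, 0.0000, -0.1286)
φ2=120.0°: virtual centre (-0.1346, 0.2332, -0.0174), radius l
S3 = (0.2632·cos240.0°, 0.2632·sin240.0°, 0.0518) = (-0.1316, -0.2279, 0.0518)
subtract pairs → two planes through P
linear system: -0.7157x+0.4663y = 0.0064−0.2222z; -0.7096x+-0.4559y = 0.0056−0.3606z
Cramer: x(z) = -0.0084+0.4101z;  y(z) = 0.0009+0.1528z
quadratic in z: (1.1915)z²+(0.0674)z+(-0.1798)=0, √Δ=0.9282 → z ∈ {-0.4178, 0.3612}; z = -0.4178 (taking z<0)
x = -0.1798, y = -0.0630

(-0.1798, -0.0630, -0.4178)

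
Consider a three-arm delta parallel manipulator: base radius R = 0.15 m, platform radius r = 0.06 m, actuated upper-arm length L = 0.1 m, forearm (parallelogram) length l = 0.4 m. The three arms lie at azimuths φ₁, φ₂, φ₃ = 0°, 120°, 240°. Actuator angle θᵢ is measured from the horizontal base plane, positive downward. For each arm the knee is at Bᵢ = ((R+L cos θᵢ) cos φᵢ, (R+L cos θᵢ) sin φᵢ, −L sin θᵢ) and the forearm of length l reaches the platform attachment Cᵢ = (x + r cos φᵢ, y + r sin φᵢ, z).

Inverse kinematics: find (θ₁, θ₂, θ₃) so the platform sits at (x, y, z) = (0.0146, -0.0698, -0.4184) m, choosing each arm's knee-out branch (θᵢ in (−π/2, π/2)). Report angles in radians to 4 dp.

θ₁ = 0.6105, θ₂ = 0.9598, θ₃ = 0.4362

rotate P by −φ1: (0.0146, -0.0698, -0.4184)
  e−x'=0.0754;  (l²−L²−(e−x')²−y'²−z²)/2L = -0.1781
  √(A²+B²)=0.4251;  θ1 = -1.3925+2.0030 ≈ 0.6105
arm 2 (φ=120.0°): x'=-0.0677, y'=0.0223
  A cos θ + B sin θ = C:  0.1577·cos θ + -0.4184·sin θ = -0.2522
  √(A²+B²)=0.4472;  θ2 = -1.2102+2.1700 ≈ 0.9598
φ3=240.0° → target in arm frame (0.0531, 0.0475)
  e−x'=0.0369;  (l²−L²−(e−x')²−y'²−z²)/2L = -0.1434
  √(A²+B²)=0.4200;  θ3 = -1.4829+1.9192 ≈ 0.4362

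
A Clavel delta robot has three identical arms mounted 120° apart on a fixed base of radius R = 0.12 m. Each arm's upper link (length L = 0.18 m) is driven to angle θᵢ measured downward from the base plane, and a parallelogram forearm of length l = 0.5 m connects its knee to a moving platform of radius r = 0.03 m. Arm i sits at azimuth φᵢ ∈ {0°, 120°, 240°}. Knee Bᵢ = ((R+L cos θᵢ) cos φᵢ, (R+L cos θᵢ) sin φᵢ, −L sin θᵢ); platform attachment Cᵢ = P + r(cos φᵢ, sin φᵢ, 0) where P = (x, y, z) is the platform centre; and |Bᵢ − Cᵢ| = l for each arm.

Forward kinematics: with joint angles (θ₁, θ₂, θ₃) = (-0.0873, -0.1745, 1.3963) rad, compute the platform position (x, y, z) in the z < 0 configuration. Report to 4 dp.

(0.1595, 0.3015, -0.3677)

φ1=0.0°: virtual centre (0.2693, 0.0000, 0.0157), radius l
φ2=120.0°: virtual centre (-0.1336, 0.2315, 0.0313), radius l
S3 = (0.1213·cos240.0°, 0.1213·sin240.0°, -0.1773) = (-0.0606, -0.1050, -0.1773)
subtract pairs → two planes through P
[-0.8059 0.4629 0.0311]·P = -0.0004;  [-0.6599 -0.2100 -0.3859]·P = -0.0267
Cramer: x(z) = 0.0262-0.3626z;  y(z) = 0.0447-0.6984z
quadratic in z: (1.6192)z²+(0.0825)z+(-0.1886)=0, √Δ=1.1084 → z ∈ {-0.3677, 0.3168}; z = -0.3677 (taking z<0)
x = 0.1595, y = 0.3015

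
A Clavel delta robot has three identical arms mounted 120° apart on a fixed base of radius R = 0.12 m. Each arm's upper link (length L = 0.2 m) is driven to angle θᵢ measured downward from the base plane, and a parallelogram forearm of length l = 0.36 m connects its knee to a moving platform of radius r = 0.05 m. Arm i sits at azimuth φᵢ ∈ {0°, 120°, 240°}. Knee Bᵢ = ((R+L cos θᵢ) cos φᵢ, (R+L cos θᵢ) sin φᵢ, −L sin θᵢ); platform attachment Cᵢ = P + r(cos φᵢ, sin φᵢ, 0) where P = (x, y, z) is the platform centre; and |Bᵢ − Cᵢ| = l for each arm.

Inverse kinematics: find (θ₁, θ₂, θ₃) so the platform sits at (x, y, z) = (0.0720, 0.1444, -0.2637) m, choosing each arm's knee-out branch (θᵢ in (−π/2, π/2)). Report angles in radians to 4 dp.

rotate P by −φ1: (0.0720, 0.1444, -0.2637)
  A cos θ + B sin θ = C:  -0.0020·cos θ + -0.2637·sin θ = -0.0020
  θ1 = atan2(B,A) + arccos(C/0.2637) = -0.0001
rotate P by −φ2: (0.0891, -0.1346, -0.2637)
  A cos θ + B sin θ = C:  -0.0191·cos θ + -0.2637·sin θ = 0.0040
  θ2 = atan2(B,A) + arccos(C/0.2644) = -0.0872
φ3=240.0° → target in arm frame (-0.1611, -0.0098)
  e−x'=0.2311;  (l²−L²−(e−x')²−y'²−z²)/2L = -0.0836
  √(A²+B²)=0.3506;  θ3 = -0.8513+1.8114 ≈ 0.9601

θ₁ = -0.0001, θ₂ = -0.0872, θ₃ = 0.9601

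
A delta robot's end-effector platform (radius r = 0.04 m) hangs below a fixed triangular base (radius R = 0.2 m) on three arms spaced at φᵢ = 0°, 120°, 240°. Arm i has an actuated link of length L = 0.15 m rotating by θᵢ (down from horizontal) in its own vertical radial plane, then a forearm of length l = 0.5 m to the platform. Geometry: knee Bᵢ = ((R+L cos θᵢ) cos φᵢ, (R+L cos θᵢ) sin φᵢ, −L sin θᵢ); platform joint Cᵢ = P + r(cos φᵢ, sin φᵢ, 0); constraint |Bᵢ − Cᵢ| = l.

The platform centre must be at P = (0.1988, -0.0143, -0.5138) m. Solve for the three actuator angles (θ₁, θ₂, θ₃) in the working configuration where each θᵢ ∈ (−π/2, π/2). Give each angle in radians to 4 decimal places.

rotate P by −φ1: (0.1988, -0.0143, -0.5138)
  A=-0.0388, B=-0.5138, C=(l²−L²−A²−y'²−z²)/(2L)=-0.1273
  γ=atan2(-0.5138,-0.0388)=-1.6462;  ψ=arccos(-0.2471)=1.8205;  θ1=γ+ψ≈0.1743
arm 2 (φ=120.0°): x'=-0.1118, y'=-0.1650
  A cos θ + B sin θ = C:  0.2718·cos θ + -0.5138·sin θ = -0.4586
  γ=atan2(-0.5138,0.2718)=-1.0842;  ψ=arccos(-0.7890)=2.4800;  θ2=γ+ψ≈1.3958
φ3=240.0° → target in arm frame (-0.0870, 0.1793)
  e−x'=0.2470;  (l²−L²−(e−x')²−y'²−z²)/2L = -0.4322
  √(A²+B²)=0.5701;  θ3 = -1.1227+2.4312 ≈ 1.3086

θ₁ = 0.1743, θ₂ = 1.3958, θ₃ = 1.3086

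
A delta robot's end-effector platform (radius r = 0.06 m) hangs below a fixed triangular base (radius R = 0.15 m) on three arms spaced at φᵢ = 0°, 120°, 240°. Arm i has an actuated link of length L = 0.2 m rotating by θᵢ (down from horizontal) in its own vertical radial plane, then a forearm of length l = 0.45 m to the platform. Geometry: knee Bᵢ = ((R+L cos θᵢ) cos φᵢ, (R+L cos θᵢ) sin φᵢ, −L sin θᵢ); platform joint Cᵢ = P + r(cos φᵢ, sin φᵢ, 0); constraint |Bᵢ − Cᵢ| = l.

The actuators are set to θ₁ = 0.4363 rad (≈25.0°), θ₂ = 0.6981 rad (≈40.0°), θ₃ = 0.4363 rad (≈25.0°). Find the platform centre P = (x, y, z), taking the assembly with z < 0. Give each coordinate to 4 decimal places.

(0.0301, -0.0522, -0.4609)

centre 1 = (0.2713·cos0.0°, 0.2713·sin0.0°, -0.0845) = (0.2713, 0.0000, -0.0845)
arm 2 at φ=120.0°: e+L cos θ2 = 0.2432;  centre 2 = (-0.1216, 0.2106, -0.1286)
φ3=240.0°: virtual centre (-0.1356, -0.2349, -0.0845), radius l
eliminate P² terms by subtracting sphere 1 from 2 and 3
[-0.7857 0.4213 -0.0881]·P = -0.0050;  [-0.8138 -0.4698 0.0000]·P = 0.0000
Cramer: x(z) = 0.0033-0.0581z;  y(z) = -0.0058+0.1007z
quadratic in z: (1.0135)z²+(0.1990)z+(-0.1235)=0, √Δ=0.7351 → z ∈ {-0.4609, 0.2645}; z = -0.4609 (taking z<0)
x = 0.0301, y = -0.0522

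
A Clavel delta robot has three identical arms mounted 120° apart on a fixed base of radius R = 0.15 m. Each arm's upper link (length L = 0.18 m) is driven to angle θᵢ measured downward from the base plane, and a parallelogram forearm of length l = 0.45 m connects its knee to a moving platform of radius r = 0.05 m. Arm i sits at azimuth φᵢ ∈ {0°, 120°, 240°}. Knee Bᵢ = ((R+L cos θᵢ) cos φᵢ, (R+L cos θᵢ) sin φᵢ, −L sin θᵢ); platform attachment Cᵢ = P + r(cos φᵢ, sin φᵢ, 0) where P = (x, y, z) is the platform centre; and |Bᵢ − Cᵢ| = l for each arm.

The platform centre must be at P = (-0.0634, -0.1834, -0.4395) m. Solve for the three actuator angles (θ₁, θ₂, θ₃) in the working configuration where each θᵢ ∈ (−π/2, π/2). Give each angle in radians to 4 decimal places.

θ₁ = 0.8727, θ₂ = 1.0472, θ₃ = 0.0001

φ1=0.0° → target in arm frame (-0.0634, -0.1834)
  e−x'=0.1634;  (l²−L²−(e−x')²−y'²−z²)/2L = -0.2317
  γ=atan2(-0.4395,0.1634)=-1.2148;  ψ=arccos(-0.4940)=2.0875;  θ1=γ+ψ≈0.8727
φ2=120.0° → target in arm frame (-0.1271, 0.1466)
  A=0.2271, B=-0.4395, C=(l²−L²−A²−y'²−z²)/(2L)=-0.2671
  γ=atan2(-0.4395,0.2271)=-1.0938;  ψ=arccos(-0.5398)=2.1410;  θ2=γ+ψ≈1.0472
arm 3 (φ=240.0°): x'=0.1905, y'=0.0368
  A cos θ + B sin θ = C:  -0.0905·cos θ + -0.4395·sin θ = -0.0906
  θ3 = atan2(B,A) + arccos(C/0.4487) = 0.0001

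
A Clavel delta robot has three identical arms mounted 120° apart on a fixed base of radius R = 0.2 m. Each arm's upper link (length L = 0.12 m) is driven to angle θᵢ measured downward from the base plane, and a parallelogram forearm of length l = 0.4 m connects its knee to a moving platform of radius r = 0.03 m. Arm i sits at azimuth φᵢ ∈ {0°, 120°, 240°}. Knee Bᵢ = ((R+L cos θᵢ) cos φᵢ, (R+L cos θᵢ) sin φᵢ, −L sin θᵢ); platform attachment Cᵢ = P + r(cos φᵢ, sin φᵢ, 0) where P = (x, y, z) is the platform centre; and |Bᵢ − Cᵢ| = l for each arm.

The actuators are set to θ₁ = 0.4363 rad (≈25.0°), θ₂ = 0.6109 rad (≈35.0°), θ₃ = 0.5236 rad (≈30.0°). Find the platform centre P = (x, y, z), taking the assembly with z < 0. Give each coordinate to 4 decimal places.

arm 1 at φ=0.0°: (R−r)+L cos θ1 = 0.2788;  S1 = (0.2788, 0.0000, -0.0507)
S2 = (0.2683·cos120.0°, 0.2683·sin120.0°, -0.0688) = (-0.1341, 0.2324, -0.0688)
φ3=240.0°: virtual centre (-0.1370, -0.2372, -0.0600), radius l
|S₂|²−|S₁|² = -0.0036;  |S₃|²−|S₁|² = -0.0016
[-0.8258 0.4647 -0.0362]·P = -0.0036;  [-0.8314 -0.4744 -0.0186]·P = -0.0016
Cramer: x(z) = 0.0032-0.0332z;  y(z) = -0.0021+0.0190z
into |P−S₁|² = l²: 1.0015z² + 0.1196z + -0.0815 = 0;  Δ = 0.3406;  z = -0.3511 or 0.2317 → z<0 root = -0.3511
x = 0.0148, y = -0.0087

(0.0148, -0.0087, -0.3511)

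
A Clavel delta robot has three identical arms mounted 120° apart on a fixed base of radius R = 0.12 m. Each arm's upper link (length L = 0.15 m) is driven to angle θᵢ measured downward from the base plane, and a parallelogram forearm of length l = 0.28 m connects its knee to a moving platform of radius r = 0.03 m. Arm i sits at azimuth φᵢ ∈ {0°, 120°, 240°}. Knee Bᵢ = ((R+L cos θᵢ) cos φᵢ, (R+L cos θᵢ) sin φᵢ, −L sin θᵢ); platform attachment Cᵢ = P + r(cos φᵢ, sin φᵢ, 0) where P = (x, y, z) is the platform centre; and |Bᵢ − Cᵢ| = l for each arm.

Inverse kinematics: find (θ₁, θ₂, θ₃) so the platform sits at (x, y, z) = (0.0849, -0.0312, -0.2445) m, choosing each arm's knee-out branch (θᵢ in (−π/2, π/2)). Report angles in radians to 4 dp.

θ₁ = 0.0874, θ₂ = 0.9602, θ₃ = 0.6984

φ1=0.0° → target in arm frame (0.0849, -0.0312)
  A cos θ + B sin θ = C:  0.0051·cos θ + -0.2445·sin θ = -0.0163
  γ=atan2(-0.2445,0.0051)=-1.5499;  ψ=arccos(-0.0665)=1.6374;  θ1=γ+ψ≈0.0874
rotate P by −φ2: (-0.0695, -0.0579, -0.2445)
  A cos θ + B sin θ = C:  0.1595·cos θ + -0.2445·sin θ = -0.1089
  γ=atan2(-0.2445,0.1595)=-0.9929;  ψ=arccos(-0.3730)=1.9531;  θ2=γ+ψ≈0.9602
φ3=240.0° → target in arm frame (-0.0154, 0.0891)
  e−x'=0.1054;  (l²−L²−(e−x')²−y'²−z²)/2L = -0.0765
  √(A²+B²)=0.2663;  θ3 = -1.1637+1.8621 ≈ 0.6984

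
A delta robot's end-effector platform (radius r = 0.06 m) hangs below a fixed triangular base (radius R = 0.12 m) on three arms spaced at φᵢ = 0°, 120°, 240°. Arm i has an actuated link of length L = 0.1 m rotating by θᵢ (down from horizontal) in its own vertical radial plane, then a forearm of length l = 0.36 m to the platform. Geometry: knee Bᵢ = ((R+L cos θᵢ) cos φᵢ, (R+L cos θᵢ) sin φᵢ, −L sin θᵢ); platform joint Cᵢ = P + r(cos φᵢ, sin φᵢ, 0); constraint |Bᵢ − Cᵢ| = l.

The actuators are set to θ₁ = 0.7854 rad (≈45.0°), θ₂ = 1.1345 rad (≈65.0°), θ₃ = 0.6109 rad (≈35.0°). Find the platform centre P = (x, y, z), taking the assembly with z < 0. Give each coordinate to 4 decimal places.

arm 1 at φ=0.0°: e+L cos θ1 = 0.1307;  S1 = (0.1307, 0.0000, -0.0707)
S2 = (0.1023·cos120.0°, 0.1023·sin120.0°, -0.0906) = (-0.0511, 0.0886, -0.0906)
arm 3 at φ=240.0°: e+L cos θ3 = 0.1419;  S3 = (-0.0710, -0.1229, -0.0574)
eliminate P² terms by subtracting sphere 1 from 2 and 3
[-0.3637 0.1771 -0.0398]·P = -0.0034;  [-0.4033 -0.2458 0.0267]·P = 0.0013
Cramer: x(z) = 0.0037-0.0315z;  y(z) = -0.0116+0.1603z
into |P−S₁|² = l²: 1.0267z² + 0.1457z + -0.1083 = 0;  Δ = 0.4662;  z = -0.4035 or 0.2616 → z<0 root = -0.4035
x = 0.0164, y = -0.0763

(0.0164, -0.0763, -0.4035)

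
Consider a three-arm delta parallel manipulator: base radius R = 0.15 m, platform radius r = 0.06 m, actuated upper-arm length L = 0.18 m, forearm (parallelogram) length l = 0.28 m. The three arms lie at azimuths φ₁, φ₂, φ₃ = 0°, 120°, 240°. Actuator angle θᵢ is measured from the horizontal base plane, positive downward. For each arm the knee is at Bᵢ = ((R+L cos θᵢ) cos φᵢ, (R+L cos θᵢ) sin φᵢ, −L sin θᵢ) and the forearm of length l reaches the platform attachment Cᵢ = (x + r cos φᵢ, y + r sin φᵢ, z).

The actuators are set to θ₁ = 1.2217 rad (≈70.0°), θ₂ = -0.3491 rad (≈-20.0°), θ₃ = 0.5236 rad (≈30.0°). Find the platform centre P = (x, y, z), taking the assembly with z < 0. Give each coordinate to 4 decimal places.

(-0.1224, 0.0574, -0.1630)

S1 = (0.1516·cos0.0°, 0.1516·sin0.0°, -0.1691) = (0.1516, 0.0000, -0.1691)
arm 2 at φ=120.0°: ρ2 = 0.2591;  S2 = (-0.1296, 0.2244, 0.0616)
S3 = (0.2459·cos240.0°, 0.2459·sin240.0°, -0.0900) = (-0.1229, -0.2129, -0.0900)
|S₂|²−|S₁|² = 0.0194;  |S₃|²−|S₁|² = 0.0170
[-0.5623 0.4488 0.4614]·P = 0.0194;  [-0.5490 -0.4259 0.1583]·P = 0.0170
det = 0.4859;  x = -0.0327+0.5507z,  y = 0.0022+-0.3382z
quadratic in z: (1.4176)z²+(0.1339)z+(-0.0158)=0, √Δ=0.3283 → z ∈ {-0.1630, 0.0686}; z = -0.1630 (taking z<0)
x = -0.1224, y = 0.0574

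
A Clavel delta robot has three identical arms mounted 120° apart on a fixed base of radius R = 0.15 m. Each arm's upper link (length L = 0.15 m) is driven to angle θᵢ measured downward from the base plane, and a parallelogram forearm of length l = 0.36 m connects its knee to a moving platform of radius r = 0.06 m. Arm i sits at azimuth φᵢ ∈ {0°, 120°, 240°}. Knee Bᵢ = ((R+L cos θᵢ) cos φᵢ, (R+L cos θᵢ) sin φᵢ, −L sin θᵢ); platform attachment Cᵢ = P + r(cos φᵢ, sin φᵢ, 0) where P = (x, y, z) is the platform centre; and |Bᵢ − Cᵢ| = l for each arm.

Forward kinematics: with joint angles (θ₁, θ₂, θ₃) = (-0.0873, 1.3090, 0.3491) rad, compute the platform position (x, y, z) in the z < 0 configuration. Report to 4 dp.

O1 = (0.2394·cos0.0°, 0.2394·sin0.0°, 0.0131) = (0.2394, 0.0000, 0.0131)
arm 2 at φ=120.0°: e+L cos θ2 = 0.1288;  O2 = (-0.0644, 0.1116, -0.1449)
arm 3 at φ=240.0°: e+L cos θ3 = 0.2310;  O3 = (-0.1155, -0.2000, -0.0513)
eliminate P² terms by subtracting sphere 1 from 2 and 3
linear system: -0.6077x+0.2231y = -0.0199−-0.3159z; -0.7098x+-0.4000y = -0.0015−-0.1288z
Cramer: x(z) = 0.0207-0.3864z;  y(z) = -0.0329+0.3637z
sphere 1 gives Az²+Bz+C=0 with A=1.2815, B=0.1190, C=-0.0805;  B²−4AC=0.4268;  roots -0.3013, 0.2085;  negative root z = -0.3013
x = 0.1371, y = -0.1425

(0.1371, -0.1425, -0.3013)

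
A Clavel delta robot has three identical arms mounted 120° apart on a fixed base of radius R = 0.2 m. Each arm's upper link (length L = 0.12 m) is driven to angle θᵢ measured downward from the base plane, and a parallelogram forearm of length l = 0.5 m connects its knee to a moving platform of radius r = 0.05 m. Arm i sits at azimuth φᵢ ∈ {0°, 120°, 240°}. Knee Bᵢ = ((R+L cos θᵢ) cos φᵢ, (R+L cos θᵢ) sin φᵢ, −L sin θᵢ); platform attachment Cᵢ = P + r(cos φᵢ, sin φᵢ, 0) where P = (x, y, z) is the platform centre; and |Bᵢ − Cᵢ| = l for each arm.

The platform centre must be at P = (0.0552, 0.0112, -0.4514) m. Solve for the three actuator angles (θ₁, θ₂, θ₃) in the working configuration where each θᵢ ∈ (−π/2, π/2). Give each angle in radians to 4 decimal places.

arm 1 (φ=0.0°): x'=0.0552, y'=0.0112
  e−x'=0.0948;  (l²−L²−(e−x')²−y'²−z²)/2L = 0.0947
  √(A²+B²)=0.4612;  θ1 = -1.3638+1.3640 ≈ 0.0002
rotate P by −φ2: (-0.0179, -0.0534, -0.4514)
  A cos θ + B sin θ = C:  0.1679·cos θ + -0.4514·sin θ = 0.0033
  √(A²+B²)=0.4816;  θ2 = -1.2147+1.5639 ≈ 0.3492
arm 3 (φ=240.0°): x'=-0.0373, y'=0.0422
  e−x'=0.1873;  (l²−L²−(e−x')²−y'²−z²)/2L = -0.0209
  γ=atan2(-0.4514,0.1873)=-1.1775;  ψ=arccos(-0.0428)=1.6136;  θ3=γ+ψ≈0.4362

θ₁ = 0.0002, θ₂ = 0.3492, θ₃ = 0.4362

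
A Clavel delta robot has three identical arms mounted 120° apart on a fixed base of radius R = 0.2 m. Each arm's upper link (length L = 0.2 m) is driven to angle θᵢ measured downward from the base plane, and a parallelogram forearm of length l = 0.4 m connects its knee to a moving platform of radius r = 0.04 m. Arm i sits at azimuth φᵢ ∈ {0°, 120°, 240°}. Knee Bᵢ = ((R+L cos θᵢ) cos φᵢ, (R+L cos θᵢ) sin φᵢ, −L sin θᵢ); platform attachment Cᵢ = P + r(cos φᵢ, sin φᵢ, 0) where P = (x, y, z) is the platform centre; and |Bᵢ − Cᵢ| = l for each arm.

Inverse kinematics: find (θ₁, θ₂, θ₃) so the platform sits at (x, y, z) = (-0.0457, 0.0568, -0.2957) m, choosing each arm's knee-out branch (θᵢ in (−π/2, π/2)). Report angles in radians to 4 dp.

θ₁ = 0.6980, θ₂ = 0.0876, θ₃ = 0.6108

rotate P by −φ1: (-0.0457, 0.0568, -0.2957)
  A cos θ + B sin θ = C:  0.2057·cos θ + -0.2957·sin θ = -0.0324
  γ=atan2(-0.2957,0.2057)=-0.9630;  ψ=arccos(-0.0901)=1.6610;  θ1=γ+ψ≈0.6980
arm 2 (φ=120.0°): x'=0.0720, y'=0.0112
  A cos θ + B sin θ = C:  0.0880·cos θ + -0.2957·sin θ = 0.0617
  √(A²+B²)=0.3085;  θ2 = -1.2817+1.3693 ≈ 0.0876
φ3=240.0° → target in arm frame (-0.0263, -0.0680)
  A cos θ + B sin θ = C:  0.1863·cos θ + -0.2957·sin θ = -0.0170
  γ=atan2(-0.2957,0.1863)=-1.0085;  ψ=arccos(-0.0485)=1.6193;  θ3=γ+ψ≈0.6108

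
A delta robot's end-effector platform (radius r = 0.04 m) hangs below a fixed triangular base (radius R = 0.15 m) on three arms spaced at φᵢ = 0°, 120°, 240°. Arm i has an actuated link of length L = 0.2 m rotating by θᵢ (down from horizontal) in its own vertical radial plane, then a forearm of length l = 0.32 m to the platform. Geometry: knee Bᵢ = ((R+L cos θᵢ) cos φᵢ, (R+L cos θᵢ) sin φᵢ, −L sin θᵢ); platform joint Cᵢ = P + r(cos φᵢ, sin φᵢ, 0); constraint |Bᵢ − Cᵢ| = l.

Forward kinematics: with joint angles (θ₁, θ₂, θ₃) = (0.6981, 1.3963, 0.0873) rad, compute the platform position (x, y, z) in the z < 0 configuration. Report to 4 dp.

(0.0282, -0.1715, -0.2618)

arm 1 at φ=0.0°: e+L cos θ1 = 0.2632;  O1 = (0.2632, 0.0000, -0.1286)
arm 2 at φ=120.0°: e+L cos θ2 = 0.1447;  O2 = (-0.0724, 0.1253, -0.1970)
arm 3 at φ=240.0°: e+L cos θ3 = 0.3092;  O3 = (-0.1546, -0.2678, -0.0174)
|O₂|²−|O₁|² = -0.0261;  |O₃|²−|O₁|² = 0.0101
linear system: -0.6711x+0.2507y = -0.0261−-0.1368z; -0.8357x+-0.5356y = 0.0101−0.2222z
Cramer: x(z) = 0.0201-0.0309z;  y(z) = -0.0502+0.4631z
into |P−O₁|² = l²: 1.2154z² + 0.2256z + -0.0242 = 0;  Δ = 0.1687;  z = -0.2618 or 0.0762 → z<0 root = -0.2618
x = 0.0282, y = -0.1715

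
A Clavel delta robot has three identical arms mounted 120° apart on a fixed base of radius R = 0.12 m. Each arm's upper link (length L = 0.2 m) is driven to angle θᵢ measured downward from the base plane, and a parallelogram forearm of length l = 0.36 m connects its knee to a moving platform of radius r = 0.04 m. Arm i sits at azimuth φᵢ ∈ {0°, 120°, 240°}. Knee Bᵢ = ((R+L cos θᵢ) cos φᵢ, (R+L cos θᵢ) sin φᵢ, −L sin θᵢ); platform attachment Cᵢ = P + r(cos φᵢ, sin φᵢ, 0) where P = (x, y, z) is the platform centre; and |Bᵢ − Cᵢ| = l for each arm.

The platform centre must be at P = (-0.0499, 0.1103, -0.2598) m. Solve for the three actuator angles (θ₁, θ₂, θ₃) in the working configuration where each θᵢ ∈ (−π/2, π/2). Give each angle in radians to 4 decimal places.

arm 1 (φ=0.0°): x'=-0.0499, y'=0.1103
  A=0.1299, B=-0.2598, C=(l²−L²−A²−y'²−z²)/(2L)=-0.0173
  θ1 = atan2(B,A) + arccos(C/0.2905) = 0.5234
φ2=120.0° → target in arm frame (0.1205, -0.0119)
  A cos θ + B sin θ = C:  -0.0405·cos θ + -0.2598·sin θ = 0.0508
  θ2 = atan2(B,A) + arccos(C/0.2629) = -0.3490
φ3=240.0° → target in arm frame (-0.0706, -0.0984)
  A cos θ + B sin θ = C:  0.1506·cos θ + -0.2598·sin θ = -0.0256
  θ3 = atan2(B,A) + arccos(C/0.3003) = 0.6107

θ₁ = 0.5234, θ₂ = -0.3490, θ₃ = 0.6107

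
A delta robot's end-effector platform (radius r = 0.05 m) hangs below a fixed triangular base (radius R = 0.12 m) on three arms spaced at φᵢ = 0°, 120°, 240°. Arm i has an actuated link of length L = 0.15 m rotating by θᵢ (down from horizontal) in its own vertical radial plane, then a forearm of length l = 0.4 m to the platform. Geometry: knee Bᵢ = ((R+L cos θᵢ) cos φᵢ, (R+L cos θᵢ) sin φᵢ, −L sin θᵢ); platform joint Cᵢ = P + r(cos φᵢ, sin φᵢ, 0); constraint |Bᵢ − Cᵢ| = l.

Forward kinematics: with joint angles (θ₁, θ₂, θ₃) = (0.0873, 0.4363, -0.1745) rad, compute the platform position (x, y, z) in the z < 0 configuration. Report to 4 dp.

(0.0089, -0.0858, -0.3422)

centre 1 = (0.2194·cos0.0°, 0.2194·sin0.0°, -0.0131) = (0.2194, 0.0000, -0.0131)
φ2=120.0°: virtual centre (-0.1030, 0.1784, -0.0634), radius l
arm 3 at φ=240.0°: ρ3 = 0.2177;  centre 3 = (-0.1089, -0.1886, 0.0260)
|centre ₂|²−|centre ₁|² = -0.0019;  |centre ₃|²−|centre ₁|² = -0.0002
[-0.6448 0.3567 -0.1006]·P = -0.0019;  [-0.6566 -0.3771 0.0782]·P = -0.0002
Cramer: x(z) = 0.0017-0.0210z;  y(z) = -0.0023+0.2441z
into |P−centre ₁|² = l²: 1.0600z² + 0.0342z + -0.1124 = 0;  Δ = 0.4778;  z = -0.3422 or 0.3099 → z<0 root = -0.3422
x = 0.0089, y = -0.0858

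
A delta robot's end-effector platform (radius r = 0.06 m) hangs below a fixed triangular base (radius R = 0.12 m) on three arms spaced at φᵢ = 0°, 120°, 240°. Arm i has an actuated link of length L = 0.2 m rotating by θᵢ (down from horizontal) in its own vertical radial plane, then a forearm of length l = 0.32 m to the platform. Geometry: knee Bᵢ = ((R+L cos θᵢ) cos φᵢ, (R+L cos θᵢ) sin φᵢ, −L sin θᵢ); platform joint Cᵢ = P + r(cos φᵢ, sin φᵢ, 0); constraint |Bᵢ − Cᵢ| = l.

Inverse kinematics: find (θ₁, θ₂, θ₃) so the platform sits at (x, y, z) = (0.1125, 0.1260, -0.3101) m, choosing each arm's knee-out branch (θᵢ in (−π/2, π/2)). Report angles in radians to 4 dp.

θ₁ = 0.2619, θ₂ = 0.5236, θ₃ = 1.2218

arm 1 (φ=0.0°): x'=0.1125, y'=0.1260
  A=-0.0525, B=-0.3101, C=(l²−L²−A²−y'²−z²)/(2L)=-0.1310
  θ1 = atan2(B,A) + arccos(C/0.3145) = 0.2619
φ2=120.0° → target in arm frame (0.0529, -0.1604)
  A=0.0071, B=-0.3101, C=(l²−L²−A²−y'²−z²)/(2L)=-0.1489
  θ2 = atan2(B,A) + arccos(C/0.3102) = 0.5236
arm 3 (φ=240.0°): x'=-0.1654, y'=0.0344
  e−x'=0.2254;  (l²−L²−(e−x')²−y'²−z²)/2L = -0.2143
  γ=atan2(-0.3101,0.2254)=-0.9423;  ψ=arccos(-0.5591)=2.1642;  θ3=γ+ψ≈1.2218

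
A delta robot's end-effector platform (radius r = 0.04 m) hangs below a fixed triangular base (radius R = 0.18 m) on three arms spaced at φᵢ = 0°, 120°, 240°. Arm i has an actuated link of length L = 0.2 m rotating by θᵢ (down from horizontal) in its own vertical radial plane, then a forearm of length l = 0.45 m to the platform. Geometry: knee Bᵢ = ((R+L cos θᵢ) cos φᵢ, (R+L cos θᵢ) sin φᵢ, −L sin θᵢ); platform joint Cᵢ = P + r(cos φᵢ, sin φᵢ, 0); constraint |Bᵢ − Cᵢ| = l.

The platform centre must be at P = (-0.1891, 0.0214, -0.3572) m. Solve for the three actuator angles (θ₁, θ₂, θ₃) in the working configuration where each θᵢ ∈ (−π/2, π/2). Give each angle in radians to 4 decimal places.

θ₁ = 1.1344, θ₂ = 0.0001, θ₃ = 0.1747

φ1=0.0° → target in arm frame (-0.1891, 0.0214)
  A=0.3291, B=-0.3572, C=(l²−L²−A²−y'²−z²)/(2L)=-0.1846
  √(A²+B²)=0.4857;  θ1 = -0.8263+1.9608 ≈ 1.1344
arm 2 (φ=120.0°): x'=0.1131, y'=0.1531
  A cos θ + B sin θ = C:  0.0269·cos θ + -0.3572·sin θ = 0.0269
  θ2 = atan2(B,A) + arccos(C/0.3582) = 0.0001
φ3=240.0° → target in arm frame (0.0760, -0.1745)
  A cos θ + B sin θ = C:  0.0640·cos θ + -0.3572·sin θ = 0.0009
  √(A²+B²)=0.3629;  θ3 = -1.3936+1.5682 ≈ 0.1747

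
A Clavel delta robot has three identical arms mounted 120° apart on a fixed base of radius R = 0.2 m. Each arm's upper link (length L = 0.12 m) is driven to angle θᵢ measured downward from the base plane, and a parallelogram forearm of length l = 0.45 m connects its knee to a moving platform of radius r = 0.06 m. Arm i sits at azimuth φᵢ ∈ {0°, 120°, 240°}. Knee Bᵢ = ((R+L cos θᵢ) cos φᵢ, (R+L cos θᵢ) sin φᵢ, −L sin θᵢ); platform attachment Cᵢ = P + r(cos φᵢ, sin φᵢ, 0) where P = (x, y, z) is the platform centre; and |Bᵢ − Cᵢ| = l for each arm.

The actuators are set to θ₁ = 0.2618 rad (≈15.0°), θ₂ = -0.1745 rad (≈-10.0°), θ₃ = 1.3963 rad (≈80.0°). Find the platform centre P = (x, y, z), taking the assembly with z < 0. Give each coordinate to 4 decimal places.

(0.0595, 0.1937, -0.3866)

arm 1 at φ=0.0°: ρ1 = 0.2559;  S1 = (0.2559, 0.0000, -0.0311)
arm 2 at φ=120.0°: ρ2 = 0.2582;  S2 = (-0.1291, 0.2236, 0.0208)
S3 = (0.1608·cos240.0°, 0.1608·sin240.0°, -0.1182) = (-0.0804, -0.1393, -0.1182)
subtract pairs → two planes through P
linear system: -0.7700x+0.4472y = 0.0006−0.1038z; -0.6727x+-0.2786y = -0.0266−-0.1742z
det = 0.5153;  x = 0.0228+-0.0951z,  y = 0.0406+-0.3958z
quadratic in z: (1.1657)z²+(0.0743)z+(-0.1455)=0, √Δ=0.8271 → z ∈ {-0.3866, 0.3229}; z = -0.3866 (taking z<0)
x = 0.0595, y = 0.1937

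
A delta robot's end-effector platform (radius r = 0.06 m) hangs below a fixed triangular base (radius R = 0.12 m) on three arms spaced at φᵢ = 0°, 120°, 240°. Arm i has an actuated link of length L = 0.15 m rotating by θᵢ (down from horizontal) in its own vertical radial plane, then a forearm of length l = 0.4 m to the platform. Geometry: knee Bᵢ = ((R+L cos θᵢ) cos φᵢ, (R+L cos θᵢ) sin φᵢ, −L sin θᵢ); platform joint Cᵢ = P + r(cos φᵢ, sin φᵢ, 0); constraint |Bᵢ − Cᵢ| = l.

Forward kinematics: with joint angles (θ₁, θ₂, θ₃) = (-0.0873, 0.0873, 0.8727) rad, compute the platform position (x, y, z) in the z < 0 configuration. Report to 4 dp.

φ1=0.0°: virtual centre (0.2094, 0.0000, 0.0131), radius l
φ2=120.0°: virtual centre (-0.1047, 0.1814, -0.0131), radius l
S3 = (0.1564·cos240.0°, 0.1564·sin240.0°, -0.1149) = (-0.0782, -0.1355, -0.1149)
eliminate P² terms by subtracting sphere 1 from 2 and 3
[-0.6283 0.3627 -0.0523]·P = 0.0000;  [-0.5753 -0.2709 -0.2560]·P = -0.0064
det = 0.3789;  x = 0.0061+-0.2825z,  y = 0.0105+-0.3450z
into |P−S₁|² = l²: 1.1988z² + 0.0814z + -0.1184 = 0;  Δ = 0.5743;  z = -0.3500 or 0.2821 → z<0 root = -0.3500
x = 0.1050, y = 0.1313

(0.1050, 0.1313, -0.3500)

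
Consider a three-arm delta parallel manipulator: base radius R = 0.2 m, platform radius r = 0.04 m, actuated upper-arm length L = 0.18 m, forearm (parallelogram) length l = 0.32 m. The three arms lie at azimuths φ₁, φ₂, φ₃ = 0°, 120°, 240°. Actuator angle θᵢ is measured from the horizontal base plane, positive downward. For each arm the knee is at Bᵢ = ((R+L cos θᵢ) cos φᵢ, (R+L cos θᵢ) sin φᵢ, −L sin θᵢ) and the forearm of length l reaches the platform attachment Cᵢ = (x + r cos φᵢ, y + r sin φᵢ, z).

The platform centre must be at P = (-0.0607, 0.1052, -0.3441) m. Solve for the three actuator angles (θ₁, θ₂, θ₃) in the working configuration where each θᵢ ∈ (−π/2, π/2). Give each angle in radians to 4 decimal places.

θ₁ = 1.3961, θ₂ = 0.5233, θ₃ = 1.3963

φ1=0.0° → target in arm frame (-0.0607, 0.1052)
  A cos θ + B sin θ = C:  0.2207·cos θ + -0.3441·sin θ = -0.3005
  γ=atan2(-0.3441,0.2207)=-1.0005;  ψ=arccos(-0.7351)=2.3966;  θ1=γ+ψ≈1.3961
arm 2 (φ=120.0°): x'=0.1215, y'=0.0000
  A=0.0385, B=-0.3441, C=(l²−L²−A²−y'²−z²)/(2L)=-0.1386
  √(A²+B²)=0.3463;  θ2 = -1.4592+1.9826 ≈ 0.5233
arm 3 (φ=240.0°): x'=-0.0608, y'=-0.1052
  e−x'=0.2208;  (l²−L²−(e−x')²−y'²−z²)/2L = -0.3006
  θ3 = atan2(B,A) + arccos(C/0.4088) = 1.3963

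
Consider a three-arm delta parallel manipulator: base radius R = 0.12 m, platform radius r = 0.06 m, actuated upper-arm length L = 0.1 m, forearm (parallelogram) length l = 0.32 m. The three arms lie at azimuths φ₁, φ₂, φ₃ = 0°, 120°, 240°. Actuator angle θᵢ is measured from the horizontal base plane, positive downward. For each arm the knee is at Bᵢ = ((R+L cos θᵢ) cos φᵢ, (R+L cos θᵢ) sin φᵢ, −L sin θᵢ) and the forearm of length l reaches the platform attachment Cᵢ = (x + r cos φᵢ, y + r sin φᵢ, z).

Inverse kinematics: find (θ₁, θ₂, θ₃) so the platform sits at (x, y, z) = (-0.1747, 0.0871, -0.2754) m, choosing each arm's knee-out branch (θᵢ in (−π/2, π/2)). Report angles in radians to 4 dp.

φ1=0.0° → target in arm frame (-0.1747, 0.0871)
  e−x'=0.2347;  (l²−L²−(e−x')²−y'²−z²)/2L = -0.2306
  γ=atan2(-0.2754,0.2347)=-0.8650;  ψ=arccos(-0.6372)=2.2617;  θ1=γ+ψ≈1.3967
rotate P by −φ2: (0.1628, 0.1077, -0.2754)
  A=-0.1028, B=-0.2754, C=(l²−L²−A²−y'²−z²)/(2L)=-0.0281
  θ2 = atan2(B,A) + arccos(C/0.2940) = -0.2615
φ3=240.0° → target in arm frame (0.0119, -0.1948)
  e−x'=0.0481;  (l²−L²−(e−x')²−y'²−z²)/2L = -0.1186
  θ3 = atan2(B,A) + arccos(C/0.2796) = 0.6110

θ₁ = 1.3967, θ₂ = -0.2615, θ₃ = 0.6110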